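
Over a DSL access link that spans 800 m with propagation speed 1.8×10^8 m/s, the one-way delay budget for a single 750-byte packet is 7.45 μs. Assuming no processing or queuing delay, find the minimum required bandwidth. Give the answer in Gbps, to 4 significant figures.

L = 6000 bits.
Propagation delay = 800 / 180000000 = 4.44444 μs.
Transmission budget = 7.45 − 4.44444 = 3.00556 μs.
R ≥ L / t_tx = 6000 bits / 3.00556e-06 s = 1.996 Gbps.

1.996 Gbps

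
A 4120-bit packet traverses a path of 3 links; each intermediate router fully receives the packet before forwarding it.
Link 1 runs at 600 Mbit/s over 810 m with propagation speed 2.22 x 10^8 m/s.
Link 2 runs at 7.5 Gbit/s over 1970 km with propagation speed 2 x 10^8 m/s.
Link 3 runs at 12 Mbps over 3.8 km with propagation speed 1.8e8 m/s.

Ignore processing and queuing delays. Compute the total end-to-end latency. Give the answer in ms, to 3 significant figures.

10.2 ms

Transmission delays (L/R per hop): 0.00686667, 0.000549333, 0.343333 ms; sum = 0.350749 ms.
Propagation delays (d/s per hop): 0.00364865, 9.85, 0.0211111 ms; sum = 9.87476 ms.
End-to-end = 10.2 ms.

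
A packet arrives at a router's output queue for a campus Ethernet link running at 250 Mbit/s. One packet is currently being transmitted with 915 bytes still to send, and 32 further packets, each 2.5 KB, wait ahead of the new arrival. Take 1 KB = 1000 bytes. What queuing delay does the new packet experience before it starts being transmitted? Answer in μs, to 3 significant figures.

Each queued packet: L/R = 20000/250000000 = 80 μs.
32 queued → 2560 μs.
Plus remaining 7320 bits of current packet: 29.28 μs.
Queuing delay = 2590 μs.

2590 μs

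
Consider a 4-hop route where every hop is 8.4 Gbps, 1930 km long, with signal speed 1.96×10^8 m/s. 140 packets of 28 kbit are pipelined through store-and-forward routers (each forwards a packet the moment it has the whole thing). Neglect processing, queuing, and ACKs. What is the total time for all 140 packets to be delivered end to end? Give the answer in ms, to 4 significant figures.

39.86 ms

Per-hop transmission t_tx = L/R = 28000/8400000000 = 0.00333333 ms.
Per-hop propagation t_prop = 1930000/196000000 = 9.84694 ms.
Pipeline fill: first packet needs 4·t_tx to clear all hops; remaining 139 packets each add one t_tx.
Total = (4+140-1)·t_tx + 4·t_prop = 143·0.00333333 + 4·9.84694 = 39.86 ms.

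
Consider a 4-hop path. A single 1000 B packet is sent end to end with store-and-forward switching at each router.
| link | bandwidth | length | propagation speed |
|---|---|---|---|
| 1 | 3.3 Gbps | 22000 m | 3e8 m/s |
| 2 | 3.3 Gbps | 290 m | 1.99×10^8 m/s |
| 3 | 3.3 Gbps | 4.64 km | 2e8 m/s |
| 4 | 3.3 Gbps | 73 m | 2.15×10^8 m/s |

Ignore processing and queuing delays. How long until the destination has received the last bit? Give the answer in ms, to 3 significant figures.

0.108 ms

L = 1000 × 8 = 8000 bits.
Transmission delay per hop = L/R = 8000/3300000000 = 0.00242424 ms; 4 hops → 0.00969697 ms.
Propagation delays (d/s per hop): 0.0733333, 0.00145729, 0.0232, 0.000339535 ms; sum = 0.0983302 ms.
End-to-end = 0.108 ms.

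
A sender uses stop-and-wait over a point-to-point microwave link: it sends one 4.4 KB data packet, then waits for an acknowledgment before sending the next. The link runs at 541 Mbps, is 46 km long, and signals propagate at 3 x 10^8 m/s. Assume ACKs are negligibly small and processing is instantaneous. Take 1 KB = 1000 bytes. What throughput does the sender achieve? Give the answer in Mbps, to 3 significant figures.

t_tx = L/R = 35200/541000000 = 6.50647e-05 s.
t_prop = 46000/300000000 = 0.000153333 s; RTT = 0.000306667 s.
Cycle = t_tx + RTT = 0.000371731 s.
Throughput = L / cycle = 35200 / 0.000371731 = 94.7 Mbps.

94.7 Mbps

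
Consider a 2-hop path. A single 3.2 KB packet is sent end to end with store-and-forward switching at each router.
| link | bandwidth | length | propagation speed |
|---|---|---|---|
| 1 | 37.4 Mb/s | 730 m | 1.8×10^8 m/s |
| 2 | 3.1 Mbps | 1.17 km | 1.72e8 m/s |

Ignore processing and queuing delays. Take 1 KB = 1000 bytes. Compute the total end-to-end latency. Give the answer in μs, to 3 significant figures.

8950 μs

L = 25600 bits.
Transmission delays (L/R per hop): 684.492, 8258.06 μs; sum = 8942.56 μs.
Propagation delays (d/s per hop): 4.05556, 6.80233 μs; sum = 10.8579 μs.
End-to-end = 8950 μs.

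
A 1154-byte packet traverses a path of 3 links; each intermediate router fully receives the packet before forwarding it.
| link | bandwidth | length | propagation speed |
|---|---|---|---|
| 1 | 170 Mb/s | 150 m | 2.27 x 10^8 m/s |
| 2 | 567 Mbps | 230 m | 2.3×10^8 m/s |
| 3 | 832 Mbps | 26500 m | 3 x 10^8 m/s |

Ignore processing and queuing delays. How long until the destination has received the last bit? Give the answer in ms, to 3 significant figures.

L = 1154 × 8 = 9232 bits.
Transmission delays (L/R per hop): 0.0543059, 0.0162822, 0.0110962 ms; sum = 0.0816842 ms.
Propagation delays (d/s per hop): 0.000660793, 0.001, 0.0883333 ms; sum = 0.0899941 ms.
End-to-end = 0.172 ms.

0.172 ms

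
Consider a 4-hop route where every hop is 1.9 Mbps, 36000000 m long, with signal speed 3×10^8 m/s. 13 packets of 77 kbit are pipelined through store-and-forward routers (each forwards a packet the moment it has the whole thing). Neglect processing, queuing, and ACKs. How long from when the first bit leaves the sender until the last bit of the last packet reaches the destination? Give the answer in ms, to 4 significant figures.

Per-hop transmission t_tx = L/R = 77000/1900000 = 40.5263 ms.
Per-hop propagation t_prop = 36000000/300000000 = 120 ms.
Pipeline fill: first packet needs 4·t_tx to clear all hops; remaining 12 packets each add one t_tx.
Total = (4+13-1)·t_tx + 4·t_prop = 16·40.5263 + 4·120 = 1128 ms.

1128 ms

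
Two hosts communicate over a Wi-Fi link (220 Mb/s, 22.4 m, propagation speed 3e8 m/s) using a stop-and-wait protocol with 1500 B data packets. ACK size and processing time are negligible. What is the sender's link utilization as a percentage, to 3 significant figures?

99.7 %

t_tx = L/R = 12000/220000000 = 5.45455e-05 s.
t_prop = 22.4/300000000 = 7.46667e-08 s; RTT = 1.49333e-07 s.
Cycle = t_tx + RTT = 5.46948e-05 s.
Utilization = t_tx / cycle = 5.45455e-05/5.46948e-05 = 99.7 %.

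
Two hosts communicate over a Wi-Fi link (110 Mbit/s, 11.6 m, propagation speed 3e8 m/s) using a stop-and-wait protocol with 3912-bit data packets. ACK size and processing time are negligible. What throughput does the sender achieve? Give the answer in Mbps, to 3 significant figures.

t_tx = L/R = 3912/110000000 = 3.55636e-05 s.
t_prop = 11.6/300000000 = 3.86667e-08 s; RTT = 7.73333e-08 s.
Cycle = t_tx + RTT = 3.5641e-05 s.
Throughput = L / cycle = 3912 / 3.5641e-05 = 110 Mbps.

110 Mbps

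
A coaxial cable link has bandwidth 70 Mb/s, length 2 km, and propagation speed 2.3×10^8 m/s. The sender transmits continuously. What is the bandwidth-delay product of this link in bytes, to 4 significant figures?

Propagation delay = 2000 / 2.3e+08 = 8.69565e-06 s.
BDP = R × t_prop = 70000000 × 8.69565e-06 = 608.696 bits.
In bytes: 608.696/8 = 76.09 bytes.

76.09 bytes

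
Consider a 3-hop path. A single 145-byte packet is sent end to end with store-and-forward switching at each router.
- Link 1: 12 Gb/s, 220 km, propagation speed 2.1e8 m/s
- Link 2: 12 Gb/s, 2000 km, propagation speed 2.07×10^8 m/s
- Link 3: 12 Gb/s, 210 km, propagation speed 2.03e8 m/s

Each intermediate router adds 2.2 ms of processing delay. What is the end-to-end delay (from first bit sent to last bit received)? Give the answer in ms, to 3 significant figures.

16.1 ms

L = 145 × 8 = 1160 bits.
Transmission delay per hop = L/R = 1160/12000000000 = 9.66667e-05 ms; 3 hops → 0.00029 ms.
Propagation delays (d/s per hop): 1.04762, 9.66184, 1.03448 ms; sum = 11.7439 ms.
Processing at 2 router(s): 2 × 2.2 ms = 4.4 ms.
End-to-end = 16.1 ms.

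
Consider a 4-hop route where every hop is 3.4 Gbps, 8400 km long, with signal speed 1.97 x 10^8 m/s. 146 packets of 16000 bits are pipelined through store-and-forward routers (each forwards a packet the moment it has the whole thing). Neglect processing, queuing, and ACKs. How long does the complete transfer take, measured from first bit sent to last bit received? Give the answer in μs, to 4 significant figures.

Per-hop transmission t_tx = L/R = 16000/3400000000 = 4.70588 μs.
Per-hop propagation t_prop = 8400000/197000000 = 42639.6 μs.
Pipeline fill: first packet needs 4·t_tx to clear all hops; remaining 145 packets each add one t_tx.
Total = (4+146-1)·t_tx + 4·t_prop = 149·4.70588 + 4·42639.6 = 171300 μs.

171300 μs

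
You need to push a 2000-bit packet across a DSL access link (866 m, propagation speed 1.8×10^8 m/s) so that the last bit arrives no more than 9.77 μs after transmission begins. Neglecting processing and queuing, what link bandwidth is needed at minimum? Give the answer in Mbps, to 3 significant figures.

Propagation delay = 866 / 180000000 = 4.81111 μs.
Transmission budget = 9.77 − 4.81111 = 4.95889 μs.
R ≥ L / t_tx = 2000 bits / 4.95889e-06 s = 403 Mbps.

403 Mbps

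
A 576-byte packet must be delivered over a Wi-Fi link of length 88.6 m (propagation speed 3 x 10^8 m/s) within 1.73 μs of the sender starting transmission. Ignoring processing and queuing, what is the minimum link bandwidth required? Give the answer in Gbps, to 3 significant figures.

3.21 Gbps

L = 4608 bits.
Propagation delay = 88.6 / 300000000 = 0.295333 μs.
Transmission budget = 1.73 − 0.295333 = 1.43467 μs.
R ≥ L / t_tx = 4608 bits / 1.43467e-06 s = 3.21 Gbps.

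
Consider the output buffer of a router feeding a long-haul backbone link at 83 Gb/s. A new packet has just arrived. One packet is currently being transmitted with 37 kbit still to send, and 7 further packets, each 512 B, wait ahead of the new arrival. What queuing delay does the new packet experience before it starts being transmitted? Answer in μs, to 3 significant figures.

0.791 μs

Each queued packet: L/R = 4096/83000000000 = 0.0493494 μs.
7 queued → 0.345446 μs.
Plus remaining 37000 bits of current packet: 0.445783 μs.
Queuing delay = 0.791 μs.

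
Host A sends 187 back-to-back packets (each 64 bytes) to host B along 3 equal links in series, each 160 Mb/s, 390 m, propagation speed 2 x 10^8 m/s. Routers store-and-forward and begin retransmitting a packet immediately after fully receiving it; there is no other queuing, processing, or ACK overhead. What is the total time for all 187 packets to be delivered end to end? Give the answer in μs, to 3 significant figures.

611 μs

Per-hop transmission t_tx = L/R = 512/160000000 = 3.2 μs.
Per-hop propagation t_prop = 390/200000000 = 1.95 μs.
Pipeline fill: first packet needs 3·t_tx to clear all hops; remaining 186 packets each add one t_tx.
Total = (3+187-1)·t_tx + 3·t_prop = 189·3.2 + 3·1.95 = 611 μs.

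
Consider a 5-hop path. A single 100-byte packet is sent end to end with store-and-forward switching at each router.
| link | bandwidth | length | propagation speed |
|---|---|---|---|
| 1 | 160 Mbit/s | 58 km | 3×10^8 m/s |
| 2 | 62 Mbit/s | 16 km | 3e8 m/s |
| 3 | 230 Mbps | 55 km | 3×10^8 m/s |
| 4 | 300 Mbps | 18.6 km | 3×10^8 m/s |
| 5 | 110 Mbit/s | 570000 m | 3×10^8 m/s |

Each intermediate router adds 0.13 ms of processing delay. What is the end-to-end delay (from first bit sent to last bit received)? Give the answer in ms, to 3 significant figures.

2.94 ms

L = 100 × 8 = 800 bits.
Transmission delays (L/R per hop): 0.005, 0.0129032, 0.00347826, 0.00266667, 0.00727273 ms; sum = 0.0313209 ms.
Propagation delays (d/s per hop): 0.193333, 0.0533333, 0.183333, 0.062, 1.9 ms; sum = 2.392 ms.
Processing at 4 router(s): 4 × 0.13 ms = 0.52 ms.
End-to-end = 2.94 ms.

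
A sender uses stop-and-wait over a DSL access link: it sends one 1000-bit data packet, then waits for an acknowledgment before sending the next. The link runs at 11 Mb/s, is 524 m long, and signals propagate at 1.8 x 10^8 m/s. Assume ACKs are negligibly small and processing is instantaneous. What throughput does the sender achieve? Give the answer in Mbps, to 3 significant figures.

t_tx = L/R = 1000/11000000 = 9.09091e-05 s.
t_prop = 524/180000000 = 2.91111e-06 s; RTT = 5.82222e-06 s.
Cycle = t_tx + RTT = 9.67313e-05 s.
Throughput = L / cycle = 1000 / 9.67313e-05 = 10.3 Mbps.

10.3 Mbps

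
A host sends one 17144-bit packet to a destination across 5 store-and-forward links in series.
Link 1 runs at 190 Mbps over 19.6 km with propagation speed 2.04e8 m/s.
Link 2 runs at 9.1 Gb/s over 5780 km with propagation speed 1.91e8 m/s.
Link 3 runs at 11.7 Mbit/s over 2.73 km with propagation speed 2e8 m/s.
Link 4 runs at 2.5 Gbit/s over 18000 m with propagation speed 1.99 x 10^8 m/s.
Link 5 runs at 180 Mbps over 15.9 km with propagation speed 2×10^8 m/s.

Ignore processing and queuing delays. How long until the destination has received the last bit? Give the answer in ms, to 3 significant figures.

32.2 ms

Transmission delays (L/R per hop): 0.0902316, 0.00188396, 1.4653, 0.0068576, 0.0952444 ms; sum = 1.65952 ms.
Propagation delays (d/s per hop): 0.0960784, 30.2618, 0.01365, 0.0904523, 0.0795 ms; sum = 30.5415 ms.
End-to-end = 32.2 ms.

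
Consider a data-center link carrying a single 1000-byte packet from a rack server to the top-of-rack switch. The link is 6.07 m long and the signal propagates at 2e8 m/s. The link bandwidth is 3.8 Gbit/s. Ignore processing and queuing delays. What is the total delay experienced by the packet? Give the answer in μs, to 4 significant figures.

L = 1000 × 8 = 8000 bits.
Transmission delay = L/R = 8000 / 3800000000 = 2.10526 μs.
Propagation delay = d/s = 6.07 m / 200000000 m/s = 0.03035 μs.
Total = 2.136 μs.

2.136 μs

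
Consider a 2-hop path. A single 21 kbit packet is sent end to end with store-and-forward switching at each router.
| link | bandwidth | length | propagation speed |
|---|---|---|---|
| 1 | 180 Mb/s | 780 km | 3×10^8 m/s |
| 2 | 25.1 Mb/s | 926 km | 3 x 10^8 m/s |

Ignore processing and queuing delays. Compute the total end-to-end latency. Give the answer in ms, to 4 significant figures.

L = 21000 bits.
Transmission delays (L/R per hop): 0.116667, 0.836653 ms; sum = 0.95332 ms.
Propagation delays (d/s per hop): 2.6, 3.08667 ms; sum = 5.68667 ms.
End-to-end = 6.640 ms.

6.640 ms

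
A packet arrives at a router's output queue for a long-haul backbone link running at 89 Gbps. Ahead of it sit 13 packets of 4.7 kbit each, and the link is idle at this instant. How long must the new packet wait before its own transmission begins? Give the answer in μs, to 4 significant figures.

Each queued packet: L/R = 4700/89000000000 = 0.052809 μs.
13 queued → 0.686517 μs.
Queuing delay = 0.6865 μs.

0.6865 μs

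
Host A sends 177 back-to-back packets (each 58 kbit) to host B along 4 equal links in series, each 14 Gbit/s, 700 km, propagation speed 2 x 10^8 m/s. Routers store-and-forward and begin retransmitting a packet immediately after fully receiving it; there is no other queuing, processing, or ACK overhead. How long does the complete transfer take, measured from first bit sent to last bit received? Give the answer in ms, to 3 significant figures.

Per-hop transmission t_tx = L/R = 58000/14000000000 = 0.00414286 ms.
Per-hop propagation t_prop = 700000/200000000 = 3.5 ms.
Pipeline fill: first packet needs 4·t_tx to clear all hops; remaining 176 packets each add one t_tx.
Total = (4+177-1)·t_tx + 4·t_prop = 180·0.00414286 + 4·3.5 = 14.7 ms.

14.7 ms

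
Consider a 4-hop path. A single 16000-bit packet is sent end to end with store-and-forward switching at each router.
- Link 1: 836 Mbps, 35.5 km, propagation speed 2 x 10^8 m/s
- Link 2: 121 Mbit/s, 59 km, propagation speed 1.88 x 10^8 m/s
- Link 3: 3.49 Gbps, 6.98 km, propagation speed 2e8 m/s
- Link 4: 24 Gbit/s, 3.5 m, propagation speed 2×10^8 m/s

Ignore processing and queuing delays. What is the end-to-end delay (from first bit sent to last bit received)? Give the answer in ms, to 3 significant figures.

Transmission delays (L/R per hop): 0.0191388, 0.132231, 0.00458453, 0.000666667 ms; sum = 0.156621 ms.
Propagation delays (d/s per hop): 0.1775, 0.31383, 0.0349, 1.75e-05 ms; sum = 0.526247 ms.
End-to-end = 0.683 ms.

0.683 ms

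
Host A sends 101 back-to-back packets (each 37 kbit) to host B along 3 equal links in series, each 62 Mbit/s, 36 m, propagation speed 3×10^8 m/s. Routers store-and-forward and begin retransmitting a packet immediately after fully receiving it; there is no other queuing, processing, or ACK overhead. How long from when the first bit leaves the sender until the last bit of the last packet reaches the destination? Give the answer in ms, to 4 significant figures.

61.47 ms

Per-hop transmission t_tx = L/R = 37000/62000000 = 0.596774 ms.
Per-hop propagation t_prop = 36/300000000 = 0.00012 ms.
Pipeline fill: first packet needs 3·t_tx to clear all hops; remaining 100 packets each add one t_tx.
Total = (3+101-1)·t_tx + 3·t_prop = 103·0.596774 + 3·0.00012 = 61.47 ms.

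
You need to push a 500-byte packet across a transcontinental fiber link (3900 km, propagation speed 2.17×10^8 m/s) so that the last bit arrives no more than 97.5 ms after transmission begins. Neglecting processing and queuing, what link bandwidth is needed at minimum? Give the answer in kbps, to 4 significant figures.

50.30 kbps

L = 4000 bits.
Propagation delay = 3900000 / 217000000 = 17.9724 ms.
Transmission budget = 97.5 − 17.9724 = 79.5276 ms.
R ≥ L / t_tx = 4000 bits / 0.0795276 s = 50.30 kbps.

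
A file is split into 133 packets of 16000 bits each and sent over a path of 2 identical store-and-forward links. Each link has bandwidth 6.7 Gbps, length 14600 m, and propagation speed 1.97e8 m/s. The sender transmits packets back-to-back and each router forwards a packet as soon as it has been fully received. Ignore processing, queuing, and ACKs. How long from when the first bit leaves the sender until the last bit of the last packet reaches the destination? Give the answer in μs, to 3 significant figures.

468 μs

Per-hop transmission t_tx = L/R = 16000/6700000000 = 2.38806 μs.
Per-hop propagation t_prop = 14600/197000000 = 74.1117 μs.
Pipeline fill: first packet needs 2·t_tx to clear all hops; remaining 132 packets each add one t_tx.
Total = (2+133-1)·t_tx + 2·t_prop = 134·2.38806 + 2·74.1117 = 468 μs.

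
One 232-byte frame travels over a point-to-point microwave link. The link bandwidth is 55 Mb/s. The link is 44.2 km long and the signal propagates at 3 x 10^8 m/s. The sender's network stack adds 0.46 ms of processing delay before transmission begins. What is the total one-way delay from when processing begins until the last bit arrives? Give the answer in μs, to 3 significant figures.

641 μs

L = 232 × 8 = 1856 bits.
Transmission delay = L/R = 1856 / 55000000 = 33.7455 μs.
Propagation delay = d/s = 44200 m / 300000000 m/s = 147.333 μs.
Plus processing delay 0.46 ms = 460 μs.
Total = 641 μs.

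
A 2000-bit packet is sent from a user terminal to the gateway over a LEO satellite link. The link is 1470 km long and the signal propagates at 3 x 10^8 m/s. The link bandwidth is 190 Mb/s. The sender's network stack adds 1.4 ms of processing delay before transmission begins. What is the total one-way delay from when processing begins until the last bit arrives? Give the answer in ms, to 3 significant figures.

6.31 ms

Transmission delay = L/R = 2000 / 190000000 = 0.0105263 ms.
Propagation delay = d/s = 1470000 m / 300000000 m/s = 4.9 ms.
Plus processing delay 1.4 ms = 1.4 ms.
Total = 6.31 ms.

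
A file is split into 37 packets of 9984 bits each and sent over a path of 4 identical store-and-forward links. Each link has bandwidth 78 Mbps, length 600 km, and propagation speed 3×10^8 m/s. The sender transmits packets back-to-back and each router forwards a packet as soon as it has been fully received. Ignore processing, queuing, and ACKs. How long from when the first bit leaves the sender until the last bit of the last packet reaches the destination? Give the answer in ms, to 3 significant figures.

Per-hop transmission t_tx = L/R = 9984/78000000 = 0.128 ms.
Per-hop propagation t_prop = 600000/300000000 = 2 ms.
Pipeline fill: first packet needs 4·t_tx to clear all hops; remaining 36 packets each add one t_tx.
Total = (4+37-1)·t_tx + 4·t_prop = 40·0.128 + 4·2 = 13.1 ms.

13.1 ms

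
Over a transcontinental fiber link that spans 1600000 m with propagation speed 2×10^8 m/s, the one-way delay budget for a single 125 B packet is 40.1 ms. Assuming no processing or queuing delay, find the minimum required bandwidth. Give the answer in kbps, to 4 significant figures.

31.15 kbps

L = 1000 bits.
Propagation delay = 1600000 / 200000000 = 8 ms.
Transmission budget = 40.1 − 8 = 32.1 ms.
R ≥ L / t_tx = 1000 bits / 0.0321 s = 31.15 kbps.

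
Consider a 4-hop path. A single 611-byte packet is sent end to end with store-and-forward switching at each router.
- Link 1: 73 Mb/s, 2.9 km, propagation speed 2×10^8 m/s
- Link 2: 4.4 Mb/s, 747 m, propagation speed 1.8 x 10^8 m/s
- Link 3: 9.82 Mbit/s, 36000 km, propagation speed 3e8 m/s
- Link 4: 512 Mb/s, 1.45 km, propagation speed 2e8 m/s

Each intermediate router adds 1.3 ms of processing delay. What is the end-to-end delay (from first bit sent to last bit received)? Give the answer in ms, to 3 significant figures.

L = 611 × 8 = 4888 bits.
Transmission delays (L/R per hop): 0.0669589, 1.11091, 0.49776, 0.00954688 ms; sum = 1.68517 ms.
Propagation delays (d/s per hop): 0.0145, 0.00415, 120, 0.00725 ms; sum = 120.026 ms.
Processing at 3 router(s): 3 × 1.3 ms = 3.9 ms.
End-to-end = 126 ms.

126 ms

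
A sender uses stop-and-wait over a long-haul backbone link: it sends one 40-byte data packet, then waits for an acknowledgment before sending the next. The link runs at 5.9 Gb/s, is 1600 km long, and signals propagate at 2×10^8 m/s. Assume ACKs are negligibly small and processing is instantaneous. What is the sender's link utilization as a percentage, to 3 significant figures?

t_tx = L/R = 320/5900000000 = 5.42373e-08 s.
t_prop = 1600000/200000000 = 0.008 s; RTT = 0.016 s.
Cycle = t_tx + RTT = 0.0160001 s.
Utilization = t_tx / cycle = 5.42373e-08/0.0160001 = 0.000339 %.

0.000339 %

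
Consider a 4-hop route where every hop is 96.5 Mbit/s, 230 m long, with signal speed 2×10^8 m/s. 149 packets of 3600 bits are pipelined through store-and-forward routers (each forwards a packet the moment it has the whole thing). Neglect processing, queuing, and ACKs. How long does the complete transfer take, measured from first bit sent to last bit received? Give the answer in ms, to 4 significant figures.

Per-hop transmission t_tx = L/R = 3600/96500000 = 0.0373057 ms.
Per-hop propagation t_prop = 230/200000000 = 0.00115 ms.
Pipeline fill: first packet needs 4·t_tx to clear all hops; remaining 148 packets each add one t_tx.
Total = (4+149-1)·t_tx + 4·t_prop = 152·0.0373057 + 4·0.00115 = 5.675 ms.

5.675 ms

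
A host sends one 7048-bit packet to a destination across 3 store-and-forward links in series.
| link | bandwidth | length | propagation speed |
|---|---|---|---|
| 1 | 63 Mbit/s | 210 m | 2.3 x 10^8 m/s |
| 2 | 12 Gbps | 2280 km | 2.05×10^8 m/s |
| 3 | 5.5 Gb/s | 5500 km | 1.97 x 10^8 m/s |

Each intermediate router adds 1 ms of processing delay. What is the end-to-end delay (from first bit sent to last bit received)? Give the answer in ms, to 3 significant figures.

Transmission delays (L/R per hop): 0.111873, 0.000587333, 0.00128145 ms; sum = 0.113742 ms.
Propagation delays (d/s per hop): 0.000913043, 11.122, 27.9188 ms; sum = 39.0416 ms.
Processing at 2 router(s): 2 × 1 ms = 2 ms.
End-to-end = 41.2 ms.

41.2 ms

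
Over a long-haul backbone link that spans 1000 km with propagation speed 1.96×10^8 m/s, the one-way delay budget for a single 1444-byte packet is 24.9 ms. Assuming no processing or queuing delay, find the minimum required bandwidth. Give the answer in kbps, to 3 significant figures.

583 kbps

L = 11552 bits.
Propagation delay = 1000000 / 196000000 = 5.10204 ms.
Transmission budget = 24.9 − 5.10204 = 19.798 ms.
R ≥ L / t_tx = 11552 bits / 0.019798 s = 583 kbps.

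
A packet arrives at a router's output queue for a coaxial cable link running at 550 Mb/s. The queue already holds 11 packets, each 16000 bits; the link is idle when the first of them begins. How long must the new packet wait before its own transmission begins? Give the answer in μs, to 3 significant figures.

320 μs

Each queued packet: L/R = 16000/550000000 = 29.0909 μs.
11 queued → 320 μs.
Queuing delay = 320 μs.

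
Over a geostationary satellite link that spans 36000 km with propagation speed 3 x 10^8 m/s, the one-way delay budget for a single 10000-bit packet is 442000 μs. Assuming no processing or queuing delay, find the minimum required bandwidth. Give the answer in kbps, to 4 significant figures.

Propagation delay = 36000000 / 300000000 = 120000 μs.
Transmission budget = 442000 − 120000 = 322000 μs.
R ≥ L / t_tx = 10000 bits / 0.322 s = 31.06 kbps.

31.06 kbps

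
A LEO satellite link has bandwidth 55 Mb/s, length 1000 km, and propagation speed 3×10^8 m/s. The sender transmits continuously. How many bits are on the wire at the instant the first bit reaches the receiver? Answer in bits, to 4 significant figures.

183300 bits

Propagation delay = 1000000 / 300000000 = 0.00333333 s.
BDP = R × t_prop = 55000000 × 0.00333333 = 183333 bits.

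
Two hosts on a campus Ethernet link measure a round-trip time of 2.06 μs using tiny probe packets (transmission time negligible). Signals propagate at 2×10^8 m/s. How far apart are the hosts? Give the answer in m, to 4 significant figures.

206.0 m

One-way propagation = RTT/2 = 1.03 μs.
d = s × t = 200000000 × 1.03e-06 = 206.0 m.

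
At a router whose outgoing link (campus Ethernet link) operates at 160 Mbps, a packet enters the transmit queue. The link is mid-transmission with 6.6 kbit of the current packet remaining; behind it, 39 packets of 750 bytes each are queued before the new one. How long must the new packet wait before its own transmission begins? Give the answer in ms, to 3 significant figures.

Each queued packet: L/R = 6000/160000000 = 0.0375 ms.
39 queued → 1.4625 ms.
Plus remaining 6600 bits of current packet: 0.04125 ms.
Queuing delay = 1.50 ms.

1.50 ms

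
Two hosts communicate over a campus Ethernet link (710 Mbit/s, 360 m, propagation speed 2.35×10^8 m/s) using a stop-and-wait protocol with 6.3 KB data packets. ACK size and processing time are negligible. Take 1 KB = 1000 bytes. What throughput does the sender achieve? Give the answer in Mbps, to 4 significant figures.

680.6 Mbps

t_tx = L/R = 50400/710000000 = 7.09859e-05 s.
t_prop = 360/235000000 = 1.53191e-06 s; RTT = 3.06383e-06 s.
Cycle = t_tx + RTT = 7.40497e-05 s.
Throughput = L / cycle = 50400 / 7.40497e-05 = 680.6 Mbps.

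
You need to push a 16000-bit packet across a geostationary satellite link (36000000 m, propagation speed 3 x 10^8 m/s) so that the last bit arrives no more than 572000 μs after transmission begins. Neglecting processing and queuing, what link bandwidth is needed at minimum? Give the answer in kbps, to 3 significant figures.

35.4 kbps

Propagation delay = 36000000 / 300000000 = 120000 μs.
Transmission budget = 572000 − 120000 = 452000 μs.
R ≥ L / t_tx = 16000 bits / 0.452 s = 35.4 kbps.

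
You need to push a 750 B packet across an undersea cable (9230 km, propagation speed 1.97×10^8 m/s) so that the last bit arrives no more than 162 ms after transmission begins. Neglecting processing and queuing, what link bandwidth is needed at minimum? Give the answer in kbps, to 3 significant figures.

52.1 kbps

L = 6000 bits.
Propagation delay = 9230000 / 197000000 = 46.8528 ms.
Transmission budget = 162 − 46.8528 = 115.147 ms.
R ≥ L / t_tx = 6000 bits / 0.115147 s = 52.1 kbps.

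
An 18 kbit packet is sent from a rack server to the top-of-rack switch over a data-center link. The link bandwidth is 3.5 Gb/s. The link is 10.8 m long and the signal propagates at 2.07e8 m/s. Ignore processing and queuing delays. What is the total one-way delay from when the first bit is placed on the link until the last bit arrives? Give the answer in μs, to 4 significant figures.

L = 18000 bits.
Transmission delay = L/R = 18000 / 3500000000 = 5.14286 μs.
Propagation delay = d/s = 10.8 m / 2.07e+08 m/s = 0.0521739 μs.
Total = 5.195 μs.

5.195 μs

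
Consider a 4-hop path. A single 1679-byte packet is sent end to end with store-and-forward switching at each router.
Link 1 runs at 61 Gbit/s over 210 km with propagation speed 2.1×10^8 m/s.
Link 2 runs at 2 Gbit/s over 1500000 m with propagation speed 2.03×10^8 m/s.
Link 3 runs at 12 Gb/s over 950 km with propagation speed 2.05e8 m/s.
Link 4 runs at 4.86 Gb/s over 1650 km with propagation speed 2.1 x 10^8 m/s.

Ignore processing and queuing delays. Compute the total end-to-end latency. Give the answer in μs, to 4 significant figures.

L = 1679 × 8 = 13432 bits.
Transmission delays (L/R per hop): 0.220197, 6.716, 1.11933, 2.76379 μs; sum = 10.8193 μs.
Propagation delays (d/s per hop): 1000, 7389.16, 4634.15, 7857.14 μs; sum = 20880.5 μs.
End-to-end = 20890 μs.

20890 μs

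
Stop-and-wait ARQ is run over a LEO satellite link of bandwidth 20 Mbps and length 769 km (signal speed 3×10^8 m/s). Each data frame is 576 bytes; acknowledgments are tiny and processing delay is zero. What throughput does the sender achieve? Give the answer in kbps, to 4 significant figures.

860.2 kbps

t_tx = L/R = 4608/20000000 = 0.0002304 s.
t_prop = 769000/300000000 = 0.00256333 s; RTT = 0.00512667 s.
Cycle = t_tx + RTT = 0.00535707 s.
Throughput = L / cycle = 4608 / 0.00535707 = 860.2 kbps.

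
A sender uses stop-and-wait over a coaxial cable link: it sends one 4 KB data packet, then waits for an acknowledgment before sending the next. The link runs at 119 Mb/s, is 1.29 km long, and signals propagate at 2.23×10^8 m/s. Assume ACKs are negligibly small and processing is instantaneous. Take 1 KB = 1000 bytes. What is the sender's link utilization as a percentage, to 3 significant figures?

t_tx = L/R = 32000/119000000 = 0.000268908 s.
t_prop = 1290/223000000 = 5.78475e-06 s; RTT = 1.15695e-05 s.
Cycle = t_tx + RTT = 0.000280477 s.
Utilization = t_tx / cycle = 0.000268908/0.000280477 = 95.9 %.

95.9 %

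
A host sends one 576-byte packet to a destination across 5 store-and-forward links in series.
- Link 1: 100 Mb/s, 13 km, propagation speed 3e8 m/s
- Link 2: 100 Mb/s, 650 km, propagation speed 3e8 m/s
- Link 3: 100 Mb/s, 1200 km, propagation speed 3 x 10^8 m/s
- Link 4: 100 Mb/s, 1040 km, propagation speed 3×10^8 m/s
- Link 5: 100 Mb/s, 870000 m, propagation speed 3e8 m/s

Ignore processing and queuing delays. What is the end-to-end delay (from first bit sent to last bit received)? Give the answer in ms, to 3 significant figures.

12.8 ms

L = 576 × 8 = 4608 bits.
Transmission delay per hop = L/R = 4608/100000000 = 0.04608 ms; 5 hops → 0.2304 ms.
Propagation delays (d/s per hop): 0.0433333, 2.16667, 4, 3.46667, 2.9 ms; sum = 12.5767 ms.
End-to-end = 12.8 ms.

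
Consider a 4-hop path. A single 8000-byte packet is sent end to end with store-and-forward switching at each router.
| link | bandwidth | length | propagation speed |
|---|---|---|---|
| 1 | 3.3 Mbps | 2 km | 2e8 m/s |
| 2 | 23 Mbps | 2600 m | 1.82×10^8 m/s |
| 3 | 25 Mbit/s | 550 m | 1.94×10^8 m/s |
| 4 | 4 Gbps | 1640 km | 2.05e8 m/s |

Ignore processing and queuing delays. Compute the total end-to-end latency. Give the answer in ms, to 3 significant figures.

L = 8000 × 8 = 64000 bits.
Transmission delays (L/R per hop): 19.3939, 2.78261, 2.56, 0.016 ms; sum = 24.7525 ms.
Propagation delays (d/s per hop): 0.01, 0.0142857, 0.00283505, 8 ms; sum = 8.02712 ms.
End-to-end = 32.8 ms.

32.8 ms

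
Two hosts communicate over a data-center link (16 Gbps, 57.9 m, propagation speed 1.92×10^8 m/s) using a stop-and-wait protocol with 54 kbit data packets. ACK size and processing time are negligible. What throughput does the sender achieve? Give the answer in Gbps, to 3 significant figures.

t_tx = L/R = 54000/16000000000 = 3.375e-06 s.
t_prop = 57.9/192000000 = 3.01563e-07 s; RTT = 6.03125e-07 s.
Cycle = t_tx + RTT = 3.97813e-06 s.
Throughput = L / cycle = 54000 / 3.97813e-06 = 13.6 Gbps.

13.6 Gbps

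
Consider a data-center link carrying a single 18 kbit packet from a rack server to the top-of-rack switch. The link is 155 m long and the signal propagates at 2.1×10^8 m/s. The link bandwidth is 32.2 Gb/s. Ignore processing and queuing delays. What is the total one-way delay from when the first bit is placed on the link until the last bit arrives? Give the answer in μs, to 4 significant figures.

1.297 μs

L = 18000 bits.
Transmission delay = L/R = 18000 / 3.22e+10 = 0.559006 μs.
Propagation delay = d/s = 155 m / 210000000 m/s = 0.738095 μs.
Total = 1.297 μs.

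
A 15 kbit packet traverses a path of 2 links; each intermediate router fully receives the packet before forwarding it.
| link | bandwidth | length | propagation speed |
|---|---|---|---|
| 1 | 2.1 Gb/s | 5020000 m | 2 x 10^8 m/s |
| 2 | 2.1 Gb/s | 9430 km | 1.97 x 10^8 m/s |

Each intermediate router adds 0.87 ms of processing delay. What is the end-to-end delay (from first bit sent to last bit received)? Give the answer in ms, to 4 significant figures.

73.85 ms

L = 15000 bits.
Transmission delay per hop = L/R = 15000/2100000000 = 0.00714286 ms; 2 hops → 0.0142857 ms.
Propagation delays (d/s per hop): 25.1, 47.868 ms; sum = 72.968 ms.
Processing at 1 router(s): 1 × 0.87 ms = 0.87 ms.
End-to-end = 73.85 ms.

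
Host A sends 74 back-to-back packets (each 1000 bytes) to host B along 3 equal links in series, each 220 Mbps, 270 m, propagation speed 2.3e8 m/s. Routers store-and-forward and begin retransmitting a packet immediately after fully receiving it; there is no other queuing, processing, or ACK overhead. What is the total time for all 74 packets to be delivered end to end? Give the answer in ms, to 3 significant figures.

2.77 ms

Per-hop transmission t_tx = L/R = 8000/220000000 = 0.0363636 ms.
Per-hop propagation t_prop = 270/2.3e+08 = 0.00117391 ms.
Pipeline fill: first packet needs 3·t_tx to clear all hops; remaining 73 packets each add one t_tx.
Total = (3+74-1)·t_tx + 3·t_prop = 76·0.0363636 + 3·0.00117391 = 2.77 ms.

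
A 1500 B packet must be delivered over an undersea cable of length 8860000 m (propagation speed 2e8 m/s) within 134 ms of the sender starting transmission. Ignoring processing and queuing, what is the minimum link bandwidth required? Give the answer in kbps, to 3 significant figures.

134 kbps

L = 12000 bits.
Propagation delay = 8860000 / 200000000 = 44.3 ms.
Transmission budget = 134 − 44.3 = 89.7 ms.
R ≥ L / t_tx = 12000 bits / 0.0897 s = 134 kbps.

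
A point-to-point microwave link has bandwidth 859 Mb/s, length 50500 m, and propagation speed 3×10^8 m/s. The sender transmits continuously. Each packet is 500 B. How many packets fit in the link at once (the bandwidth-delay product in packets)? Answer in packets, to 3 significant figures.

Propagation delay = 50500 / 300000000 = 0.000168333 s.
BDP = R × t_prop = 859000000 × 0.000168333 = 144598 bits.
In packets of 4000 bits: 36.1 packets.

36.1 packets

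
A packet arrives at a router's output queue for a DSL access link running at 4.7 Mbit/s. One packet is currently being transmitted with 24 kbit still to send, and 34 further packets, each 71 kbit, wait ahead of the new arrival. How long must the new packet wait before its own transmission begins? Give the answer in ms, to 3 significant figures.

Each queued packet: L/R = 71000/4700000 = 15.1064 ms.
34 queued → 513.617 ms.
Plus remaining 24000 bits of current packet: 5.10638 ms.
Queuing delay = 519 ms.

519 ms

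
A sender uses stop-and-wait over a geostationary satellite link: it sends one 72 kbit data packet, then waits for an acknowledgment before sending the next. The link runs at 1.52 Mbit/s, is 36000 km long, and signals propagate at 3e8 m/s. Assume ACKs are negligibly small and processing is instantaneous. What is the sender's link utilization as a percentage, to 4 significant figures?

16.48 %

t_tx = L/R = 72000/1520000 = 0.0473684 s.
t_prop = 36000000/300000000 = 0.12 s; RTT = 0.24 s.
Cycle = t_tx + RTT = 0.287368 s.
Utilization = t_tx / cycle = 0.0473684/0.287368 = 16.48 %.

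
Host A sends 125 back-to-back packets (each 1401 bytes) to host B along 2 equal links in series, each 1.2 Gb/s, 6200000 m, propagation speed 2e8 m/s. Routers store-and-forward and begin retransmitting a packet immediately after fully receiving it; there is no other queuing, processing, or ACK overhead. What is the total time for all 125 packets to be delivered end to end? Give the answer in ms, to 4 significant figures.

63.18 ms

Per-hop transmission t_tx = L/R = 11208/1200000000 = 0.00934 ms.
Per-hop propagation t_prop = 6200000/200000000 = 31 ms.
Pipeline fill: first packet needs 2·t_tx to clear all hops; remaining 124 packets each add one t_tx.
Total = (2+125-1)·t_tx + 2·t_prop = 126·0.00934 + 2·31 = 63.18 ms.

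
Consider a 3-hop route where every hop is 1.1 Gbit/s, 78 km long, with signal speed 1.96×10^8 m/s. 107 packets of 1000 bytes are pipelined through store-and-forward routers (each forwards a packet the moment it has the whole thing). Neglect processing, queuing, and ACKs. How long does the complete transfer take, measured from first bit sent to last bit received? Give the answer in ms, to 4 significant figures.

Per-hop transmission t_tx = L/R = 8000/1100000000 = 0.00727273 ms.
Per-hop propagation t_prop = 78000/196000000 = 0.397959 ms.
Pipeline fill: first packet needs 3·t_tx to clear all hops; remaining 106 packets each add one t_tx.
Total = (3+107-1)·t_tx + 3·t_prop = 109·0.00727273 + 3·0.397959 = 1.987 ms.

1.987 ms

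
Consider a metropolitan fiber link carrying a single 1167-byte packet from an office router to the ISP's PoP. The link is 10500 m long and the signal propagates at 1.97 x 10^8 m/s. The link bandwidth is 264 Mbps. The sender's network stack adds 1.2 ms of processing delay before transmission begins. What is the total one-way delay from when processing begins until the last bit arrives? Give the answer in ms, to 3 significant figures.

1.29 ms

L = 1167 × 8 = 9336 bits.
Transmission delay = L/R = 9336 / 264000000 = 0.0353636 ms.
Propagation delay = d/s = 10500 m / 197000000 m/s = 0.0532995 ms.
Plus processing delay 1.2 ms = 1.2 ms.
Total = 1.29 ms.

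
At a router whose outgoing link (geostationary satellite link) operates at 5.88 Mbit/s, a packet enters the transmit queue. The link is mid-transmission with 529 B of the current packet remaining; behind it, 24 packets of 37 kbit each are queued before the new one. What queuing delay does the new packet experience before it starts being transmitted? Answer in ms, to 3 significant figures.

Each queued packet: L/R = 37000/5880000 = 6.29252 ms.
24 queued → 151.02 ms.
Plus remaining 4232 bits of current packet: 0.719728 ms.
Queuing delay = 152 ms.

152 ms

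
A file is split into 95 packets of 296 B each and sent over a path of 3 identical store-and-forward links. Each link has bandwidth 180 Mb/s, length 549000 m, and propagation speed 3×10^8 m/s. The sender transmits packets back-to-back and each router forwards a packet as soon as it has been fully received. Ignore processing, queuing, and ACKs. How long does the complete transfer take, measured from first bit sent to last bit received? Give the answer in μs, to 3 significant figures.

Per-hop transmission t_tx = L/R = 2368/180000000 = 13.1556 μs.
Per-hop propagation t_prop = 549000/300000000 = 1830 μs.
Pipeline fill: first packet needs 3·t_tx to clear all hops; remaining 94 packets each add one t_tx.
Total = (3+95-1)·t_tx + 3·t_prop = 97·13.1556 + 3·1830 = 6770 μs.

6770 μs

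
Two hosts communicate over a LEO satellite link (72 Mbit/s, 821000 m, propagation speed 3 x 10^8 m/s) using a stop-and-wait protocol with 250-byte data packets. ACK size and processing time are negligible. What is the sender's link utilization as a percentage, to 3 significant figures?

0.505 %

t_tx = L/R = 2000/72000000 = 2.77778e-05 s.
t_prop = 821000/300000000 = 0.00273667 s; RTT = 0.00547333 s.
Cycle = t_tx + RTT = 0.00550111 s.
Utilization = t_tx / cycle = 2.77778e-05/0.00550111 = 0.505 %.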